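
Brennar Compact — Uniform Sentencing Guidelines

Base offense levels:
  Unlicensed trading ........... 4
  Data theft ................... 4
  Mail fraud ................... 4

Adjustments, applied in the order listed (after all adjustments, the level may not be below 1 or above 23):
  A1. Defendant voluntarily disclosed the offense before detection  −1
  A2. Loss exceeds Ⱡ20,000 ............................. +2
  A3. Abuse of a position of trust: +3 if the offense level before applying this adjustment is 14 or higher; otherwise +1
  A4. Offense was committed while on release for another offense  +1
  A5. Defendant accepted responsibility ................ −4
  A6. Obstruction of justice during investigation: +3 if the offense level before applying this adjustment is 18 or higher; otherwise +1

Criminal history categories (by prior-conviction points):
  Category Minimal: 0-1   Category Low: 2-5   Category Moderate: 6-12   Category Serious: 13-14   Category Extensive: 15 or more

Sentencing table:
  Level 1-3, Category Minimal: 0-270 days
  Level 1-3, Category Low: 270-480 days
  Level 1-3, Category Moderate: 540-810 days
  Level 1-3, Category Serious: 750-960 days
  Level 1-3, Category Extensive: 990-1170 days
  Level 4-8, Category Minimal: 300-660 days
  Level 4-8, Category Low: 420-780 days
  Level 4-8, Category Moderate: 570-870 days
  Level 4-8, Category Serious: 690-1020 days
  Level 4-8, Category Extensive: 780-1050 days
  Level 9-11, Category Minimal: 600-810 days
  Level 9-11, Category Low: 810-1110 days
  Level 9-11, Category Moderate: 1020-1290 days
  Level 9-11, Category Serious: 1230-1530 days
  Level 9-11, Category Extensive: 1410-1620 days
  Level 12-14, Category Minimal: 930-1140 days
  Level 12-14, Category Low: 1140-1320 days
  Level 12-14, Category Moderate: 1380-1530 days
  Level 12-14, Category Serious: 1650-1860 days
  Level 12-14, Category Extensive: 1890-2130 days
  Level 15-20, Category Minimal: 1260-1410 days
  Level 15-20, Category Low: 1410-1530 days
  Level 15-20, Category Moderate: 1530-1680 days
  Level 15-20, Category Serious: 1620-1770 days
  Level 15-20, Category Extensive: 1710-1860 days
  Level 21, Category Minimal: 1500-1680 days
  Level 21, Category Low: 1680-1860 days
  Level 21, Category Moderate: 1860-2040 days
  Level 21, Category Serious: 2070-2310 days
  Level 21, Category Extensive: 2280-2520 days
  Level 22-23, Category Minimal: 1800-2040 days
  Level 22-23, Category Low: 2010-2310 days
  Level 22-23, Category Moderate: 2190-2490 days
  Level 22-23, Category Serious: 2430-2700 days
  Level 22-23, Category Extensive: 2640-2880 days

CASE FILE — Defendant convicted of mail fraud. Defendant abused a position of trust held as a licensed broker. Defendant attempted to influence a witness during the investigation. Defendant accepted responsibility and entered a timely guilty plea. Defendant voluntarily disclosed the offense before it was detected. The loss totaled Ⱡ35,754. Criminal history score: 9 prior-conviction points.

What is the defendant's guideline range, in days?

540-810 days

Base offense level for mail fraud: 4.
A1 applies: 4 − 1 = 3.
A2 applies: 3 + 2 = 5.
A3 applies (level before this adjustment is 5 < 14, so +1): 5 + 1 = 6.
A4 does not apply.
A5 applies: 6 − 4 = 2.
A6 applies (level before this adjustment is 2 < 18, so +1): 2 + 1 = 3.
Final offense level: 3.
Criminal history: 9 prior points → Category Moderate (6-12).
Level 3 falls in the 1-3 band.
Grid: Level 1-3 × Category Moderate = 540-810 days.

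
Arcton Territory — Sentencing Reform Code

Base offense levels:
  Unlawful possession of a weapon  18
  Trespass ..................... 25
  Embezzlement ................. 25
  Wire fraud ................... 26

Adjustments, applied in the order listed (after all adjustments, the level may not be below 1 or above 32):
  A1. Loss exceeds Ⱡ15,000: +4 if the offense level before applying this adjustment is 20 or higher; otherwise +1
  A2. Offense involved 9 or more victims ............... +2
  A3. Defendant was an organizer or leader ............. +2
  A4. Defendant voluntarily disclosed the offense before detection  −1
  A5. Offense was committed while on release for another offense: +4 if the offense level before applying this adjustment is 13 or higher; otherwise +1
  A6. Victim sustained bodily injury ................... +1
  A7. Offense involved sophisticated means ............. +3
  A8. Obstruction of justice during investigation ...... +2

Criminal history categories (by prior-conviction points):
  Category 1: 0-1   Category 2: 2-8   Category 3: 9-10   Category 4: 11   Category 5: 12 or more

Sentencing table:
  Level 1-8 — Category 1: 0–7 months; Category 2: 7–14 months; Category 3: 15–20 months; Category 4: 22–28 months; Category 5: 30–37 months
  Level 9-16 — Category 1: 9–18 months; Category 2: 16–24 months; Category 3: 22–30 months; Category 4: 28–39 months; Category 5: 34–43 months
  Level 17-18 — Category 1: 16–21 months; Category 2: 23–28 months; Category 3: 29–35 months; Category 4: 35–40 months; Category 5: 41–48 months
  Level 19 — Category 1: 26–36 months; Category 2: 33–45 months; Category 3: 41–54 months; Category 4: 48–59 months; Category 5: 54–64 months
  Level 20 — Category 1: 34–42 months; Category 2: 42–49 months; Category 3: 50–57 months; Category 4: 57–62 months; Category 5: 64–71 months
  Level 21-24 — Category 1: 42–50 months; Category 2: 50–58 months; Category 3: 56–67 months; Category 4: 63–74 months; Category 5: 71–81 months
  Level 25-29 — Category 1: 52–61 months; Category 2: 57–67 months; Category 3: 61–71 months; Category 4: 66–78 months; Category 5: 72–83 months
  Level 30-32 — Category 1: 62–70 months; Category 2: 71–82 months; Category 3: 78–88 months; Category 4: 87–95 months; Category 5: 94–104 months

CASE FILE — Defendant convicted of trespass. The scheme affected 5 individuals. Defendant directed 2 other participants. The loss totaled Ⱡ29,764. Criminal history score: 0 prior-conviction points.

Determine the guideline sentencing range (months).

62-70 months

Base offense level for trespass: 25.
A1 applies (level before this adjustment is 25 ≥ 20, so +4): 25 + 4 = 29.
A3 applies: 29 + 2 = 31.
A7 does not apply.
A8 does not apply.
Final offense level: 31.
Criminal history: 0 prior points → Category 1 (0-1).
Level 31 falls in the 30-32 band.
Grid: Level 30-32 × Category 1 = 62-70 months.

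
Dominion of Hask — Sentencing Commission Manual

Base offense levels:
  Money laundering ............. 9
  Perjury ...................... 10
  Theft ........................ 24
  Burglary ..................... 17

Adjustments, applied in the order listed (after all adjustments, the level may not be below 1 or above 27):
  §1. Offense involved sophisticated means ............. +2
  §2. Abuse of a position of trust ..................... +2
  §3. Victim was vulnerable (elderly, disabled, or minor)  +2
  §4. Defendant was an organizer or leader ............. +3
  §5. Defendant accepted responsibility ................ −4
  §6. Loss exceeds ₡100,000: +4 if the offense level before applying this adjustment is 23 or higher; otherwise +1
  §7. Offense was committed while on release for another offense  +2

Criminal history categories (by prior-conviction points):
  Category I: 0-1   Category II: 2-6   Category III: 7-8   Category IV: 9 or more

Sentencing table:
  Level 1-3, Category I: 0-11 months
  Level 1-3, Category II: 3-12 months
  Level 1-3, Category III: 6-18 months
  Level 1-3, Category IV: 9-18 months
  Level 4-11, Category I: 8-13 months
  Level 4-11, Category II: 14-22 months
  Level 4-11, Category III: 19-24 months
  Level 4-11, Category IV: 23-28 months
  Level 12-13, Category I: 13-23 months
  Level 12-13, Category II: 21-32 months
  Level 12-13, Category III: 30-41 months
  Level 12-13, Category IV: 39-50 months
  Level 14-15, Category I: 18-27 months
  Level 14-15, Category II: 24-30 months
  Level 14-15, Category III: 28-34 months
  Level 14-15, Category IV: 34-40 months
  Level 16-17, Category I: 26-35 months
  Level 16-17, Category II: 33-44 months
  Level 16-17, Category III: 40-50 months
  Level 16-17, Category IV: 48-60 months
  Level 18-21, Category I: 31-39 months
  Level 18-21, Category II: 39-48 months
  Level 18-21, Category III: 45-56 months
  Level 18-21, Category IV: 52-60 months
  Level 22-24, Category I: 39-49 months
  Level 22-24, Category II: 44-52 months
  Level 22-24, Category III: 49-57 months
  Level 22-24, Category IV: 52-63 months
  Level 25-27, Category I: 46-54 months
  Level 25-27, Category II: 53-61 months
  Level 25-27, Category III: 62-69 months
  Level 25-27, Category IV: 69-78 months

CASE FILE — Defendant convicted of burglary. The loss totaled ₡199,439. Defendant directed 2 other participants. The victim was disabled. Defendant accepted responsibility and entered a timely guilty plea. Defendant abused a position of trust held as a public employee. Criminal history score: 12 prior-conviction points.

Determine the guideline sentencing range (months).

Base offense level for burglary: 17.
§2 applies: 17 + 2 = 19.
§3 applies: 19 + 2 = 21.
§4 applies: 21 + 3 = 24.
§5 applies: 24 − 4 = 20.
§6 applies (level before this adjustment is 20 < 23, so +1): 20 + 1 = 21.
§7 does not apply.
Final offense level: 21.
Criminal history: 12 prior points → Category IV (9+).
Level 21 falls in the 18-21 band.
Grid: Level 18-21 × Category IV = 52-60 months.

52-60 months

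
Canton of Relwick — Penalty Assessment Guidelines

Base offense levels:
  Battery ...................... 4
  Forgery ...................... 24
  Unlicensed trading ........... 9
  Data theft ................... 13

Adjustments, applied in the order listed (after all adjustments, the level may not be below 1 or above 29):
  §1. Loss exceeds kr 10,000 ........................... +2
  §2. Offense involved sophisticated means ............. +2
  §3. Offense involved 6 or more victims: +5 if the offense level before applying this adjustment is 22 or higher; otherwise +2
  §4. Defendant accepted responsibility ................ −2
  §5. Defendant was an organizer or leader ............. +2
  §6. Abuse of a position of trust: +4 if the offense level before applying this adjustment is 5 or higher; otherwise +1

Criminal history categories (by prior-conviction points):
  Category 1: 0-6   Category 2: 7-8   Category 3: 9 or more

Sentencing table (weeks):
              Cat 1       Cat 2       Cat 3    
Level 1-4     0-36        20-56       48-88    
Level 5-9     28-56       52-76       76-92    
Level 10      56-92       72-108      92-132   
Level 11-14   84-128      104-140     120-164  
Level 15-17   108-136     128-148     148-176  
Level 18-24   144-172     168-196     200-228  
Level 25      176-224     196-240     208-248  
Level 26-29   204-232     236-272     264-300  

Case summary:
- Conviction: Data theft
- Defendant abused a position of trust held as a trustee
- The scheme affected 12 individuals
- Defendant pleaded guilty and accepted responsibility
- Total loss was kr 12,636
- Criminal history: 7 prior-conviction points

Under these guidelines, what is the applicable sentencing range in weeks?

168-196 weeks

Base offense level for data theft: 13.
§1 applies: 13 + 2 = 15.
§2 does not apply.
§3 applies (level before this adjustment is 15 < 22, so +2): 15 + 2 = 17.
§4 applies: 17 − 2 = 15.
§5 does not apply.
§6 applies (level before this adjustment is 15 ≥ 5, so +4): 15 + 4 = 19.
Final offense level: 19.
Criminal history: 7 prior points → Category 2 (7-8).
Level 19 falls in the 18-24 band.
Grid: Level 18-24 × Category 2 = 168-196 weeks.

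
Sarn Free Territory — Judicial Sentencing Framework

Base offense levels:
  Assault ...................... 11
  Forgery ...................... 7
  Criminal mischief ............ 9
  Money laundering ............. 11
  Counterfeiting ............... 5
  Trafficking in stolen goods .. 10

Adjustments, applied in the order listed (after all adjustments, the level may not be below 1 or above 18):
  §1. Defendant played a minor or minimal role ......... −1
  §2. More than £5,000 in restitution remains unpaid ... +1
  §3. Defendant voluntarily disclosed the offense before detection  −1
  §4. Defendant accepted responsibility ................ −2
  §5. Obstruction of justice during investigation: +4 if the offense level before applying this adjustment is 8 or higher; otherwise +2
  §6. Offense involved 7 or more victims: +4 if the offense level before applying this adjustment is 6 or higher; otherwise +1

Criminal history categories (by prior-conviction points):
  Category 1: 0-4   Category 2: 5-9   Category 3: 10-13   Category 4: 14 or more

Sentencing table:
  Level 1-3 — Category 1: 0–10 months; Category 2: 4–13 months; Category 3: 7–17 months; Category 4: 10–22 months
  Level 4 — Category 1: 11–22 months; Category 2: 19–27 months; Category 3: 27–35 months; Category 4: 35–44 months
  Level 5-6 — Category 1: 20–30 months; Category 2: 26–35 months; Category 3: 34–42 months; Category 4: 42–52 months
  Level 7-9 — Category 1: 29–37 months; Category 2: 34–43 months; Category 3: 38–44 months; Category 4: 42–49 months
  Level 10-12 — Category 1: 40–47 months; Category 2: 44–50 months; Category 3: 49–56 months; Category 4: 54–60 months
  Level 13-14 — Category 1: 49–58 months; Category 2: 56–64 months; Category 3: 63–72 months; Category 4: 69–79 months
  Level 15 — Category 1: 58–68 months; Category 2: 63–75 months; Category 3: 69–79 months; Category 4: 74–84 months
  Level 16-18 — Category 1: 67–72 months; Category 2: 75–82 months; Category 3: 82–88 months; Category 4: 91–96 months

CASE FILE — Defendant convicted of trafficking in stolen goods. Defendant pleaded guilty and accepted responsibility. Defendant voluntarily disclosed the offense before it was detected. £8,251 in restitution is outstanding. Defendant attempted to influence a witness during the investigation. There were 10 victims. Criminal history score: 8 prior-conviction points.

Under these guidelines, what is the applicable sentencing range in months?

75-82 months

Base offense level for trafficking in stolen goods: 10.
§1 does not apply.
§2 applies: 10 + 1 = 11.
§3 applies: 11 − 1 = 10.
§4 applies: 10 − 2 = 8.
§5 applies (level before this adjustment is 8 ≥ 8, so +4): 8 + 4 = 12.
§6 applies (level before this adjustment is 12 ≥ 6, so +4): 12 + 4 = 16.
Final offense level: 16.
Criminal history: 8 prior points → Category 2 (5-9).
Level 16 falls in the 16-18 band.
Grid: Level 16-18 × Category 2 = 75-82 months.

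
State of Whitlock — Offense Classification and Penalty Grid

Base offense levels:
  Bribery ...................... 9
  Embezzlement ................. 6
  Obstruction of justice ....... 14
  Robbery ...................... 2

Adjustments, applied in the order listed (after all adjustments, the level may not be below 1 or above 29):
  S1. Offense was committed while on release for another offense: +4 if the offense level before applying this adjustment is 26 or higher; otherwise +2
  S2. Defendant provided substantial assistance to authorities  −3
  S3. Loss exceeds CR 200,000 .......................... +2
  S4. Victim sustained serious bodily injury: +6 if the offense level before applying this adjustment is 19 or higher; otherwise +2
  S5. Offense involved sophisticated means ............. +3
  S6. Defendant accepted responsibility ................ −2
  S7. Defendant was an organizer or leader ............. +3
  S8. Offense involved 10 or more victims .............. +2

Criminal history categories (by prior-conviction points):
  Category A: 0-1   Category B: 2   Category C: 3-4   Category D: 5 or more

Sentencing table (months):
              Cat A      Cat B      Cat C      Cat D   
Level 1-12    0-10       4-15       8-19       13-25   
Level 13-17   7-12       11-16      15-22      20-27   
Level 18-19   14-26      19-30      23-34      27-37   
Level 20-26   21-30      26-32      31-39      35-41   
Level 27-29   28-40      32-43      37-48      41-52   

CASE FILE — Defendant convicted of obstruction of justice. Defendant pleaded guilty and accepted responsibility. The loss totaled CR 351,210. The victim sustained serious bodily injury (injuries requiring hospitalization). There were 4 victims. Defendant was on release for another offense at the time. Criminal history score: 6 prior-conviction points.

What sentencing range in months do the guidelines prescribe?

Base offense level for obstruction of justice: 14.
S1 applies (level before this adjustment is 14 < 26, so +2): 14 + 2 = 16.
S3 applies: 16 + 2 = 18.
S4 applies (level before this adjustment is 18 < 19, so +2): 18 + 2 = 20.
S6 applies: 20 − 2 = 18.
Final offense level: 18.
Criminal history: 6 prior points → Category D (5+).
Level 18 falls in the 18-19 band.
Grid: Level 18-19 × Category D = 27-37 months.

27-37 months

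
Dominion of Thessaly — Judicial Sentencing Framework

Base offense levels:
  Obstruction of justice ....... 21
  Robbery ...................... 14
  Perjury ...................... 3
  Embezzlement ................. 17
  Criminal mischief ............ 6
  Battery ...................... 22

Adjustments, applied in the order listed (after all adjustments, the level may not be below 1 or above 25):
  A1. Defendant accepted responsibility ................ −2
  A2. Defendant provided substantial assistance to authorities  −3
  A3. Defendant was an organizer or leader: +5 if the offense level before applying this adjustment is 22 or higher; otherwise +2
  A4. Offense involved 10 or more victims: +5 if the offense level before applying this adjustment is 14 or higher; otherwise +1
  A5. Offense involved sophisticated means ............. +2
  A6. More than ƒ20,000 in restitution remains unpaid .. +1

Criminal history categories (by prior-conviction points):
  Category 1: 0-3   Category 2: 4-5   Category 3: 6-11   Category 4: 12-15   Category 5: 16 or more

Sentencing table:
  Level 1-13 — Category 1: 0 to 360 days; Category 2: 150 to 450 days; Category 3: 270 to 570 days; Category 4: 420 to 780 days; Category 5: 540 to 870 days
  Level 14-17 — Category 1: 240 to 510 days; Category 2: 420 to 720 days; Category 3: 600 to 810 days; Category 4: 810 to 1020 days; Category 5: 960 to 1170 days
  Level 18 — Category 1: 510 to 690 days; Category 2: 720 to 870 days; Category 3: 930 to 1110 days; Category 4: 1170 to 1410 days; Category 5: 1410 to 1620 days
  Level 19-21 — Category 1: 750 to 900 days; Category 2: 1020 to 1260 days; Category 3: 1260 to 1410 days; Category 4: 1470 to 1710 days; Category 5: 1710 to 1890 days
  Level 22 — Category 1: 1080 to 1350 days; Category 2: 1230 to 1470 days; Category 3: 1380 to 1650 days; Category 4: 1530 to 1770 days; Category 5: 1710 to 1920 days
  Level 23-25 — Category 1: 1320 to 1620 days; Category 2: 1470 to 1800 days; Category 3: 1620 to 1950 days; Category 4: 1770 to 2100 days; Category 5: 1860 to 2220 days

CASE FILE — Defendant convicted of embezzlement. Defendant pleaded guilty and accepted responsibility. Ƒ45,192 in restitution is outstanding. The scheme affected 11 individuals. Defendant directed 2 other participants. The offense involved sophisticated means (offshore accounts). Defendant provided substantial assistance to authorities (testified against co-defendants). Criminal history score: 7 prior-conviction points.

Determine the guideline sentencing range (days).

Base offense level for embezzlement: 17.
A1 applies: 17 − 2 = 15.
A2 applies: 15 − 3 = 12.
A3 applies (level before this adjustment is 12 < 22, so +2): 12 + 2 = 14.
A4 applies (level before this adjustment is 14 ≥ 14, so +5): 14 + 5 = 19.
A5 applies: 19 + 2 = 21.
A6 applies: 21 + 1 = 22.
Final offense level: 22.
Criminal history: 7 prior points → Category 3 (6-11).
Level 22 falls in the 22 band.
Grid: Level 22 × Category 3 = 1380-1650 days.

1380-1650 days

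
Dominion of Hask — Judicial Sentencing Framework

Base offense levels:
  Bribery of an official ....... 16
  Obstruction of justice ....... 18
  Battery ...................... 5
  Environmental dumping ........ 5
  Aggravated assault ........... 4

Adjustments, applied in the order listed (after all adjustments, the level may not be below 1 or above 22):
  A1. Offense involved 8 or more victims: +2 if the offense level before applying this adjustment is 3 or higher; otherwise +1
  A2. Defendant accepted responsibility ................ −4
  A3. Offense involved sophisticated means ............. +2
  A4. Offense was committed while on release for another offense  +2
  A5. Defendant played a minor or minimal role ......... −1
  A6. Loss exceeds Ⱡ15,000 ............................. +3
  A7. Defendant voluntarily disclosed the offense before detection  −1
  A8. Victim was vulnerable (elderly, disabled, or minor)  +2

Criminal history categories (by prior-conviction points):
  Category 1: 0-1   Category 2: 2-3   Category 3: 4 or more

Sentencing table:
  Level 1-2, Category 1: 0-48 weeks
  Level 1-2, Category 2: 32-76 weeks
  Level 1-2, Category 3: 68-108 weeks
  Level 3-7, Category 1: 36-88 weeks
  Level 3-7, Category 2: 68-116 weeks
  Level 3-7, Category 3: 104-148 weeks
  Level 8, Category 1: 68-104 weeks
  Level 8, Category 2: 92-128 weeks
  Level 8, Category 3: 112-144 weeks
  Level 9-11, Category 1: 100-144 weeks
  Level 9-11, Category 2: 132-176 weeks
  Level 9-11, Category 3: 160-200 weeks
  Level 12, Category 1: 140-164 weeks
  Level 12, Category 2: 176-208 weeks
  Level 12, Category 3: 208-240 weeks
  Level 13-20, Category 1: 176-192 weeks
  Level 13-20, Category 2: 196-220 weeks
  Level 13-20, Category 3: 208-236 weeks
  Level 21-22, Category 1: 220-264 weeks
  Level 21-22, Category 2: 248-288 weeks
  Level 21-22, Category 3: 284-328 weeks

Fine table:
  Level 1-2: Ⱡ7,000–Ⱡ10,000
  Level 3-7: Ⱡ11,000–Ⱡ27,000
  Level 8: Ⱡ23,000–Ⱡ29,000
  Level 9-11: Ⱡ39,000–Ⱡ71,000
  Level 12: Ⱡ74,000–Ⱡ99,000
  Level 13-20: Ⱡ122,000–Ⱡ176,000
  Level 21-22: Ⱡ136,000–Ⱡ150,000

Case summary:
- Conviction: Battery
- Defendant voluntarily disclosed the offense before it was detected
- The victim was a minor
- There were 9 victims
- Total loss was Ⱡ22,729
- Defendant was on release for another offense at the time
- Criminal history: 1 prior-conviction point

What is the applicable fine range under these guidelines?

Base offense level for battery: 5.
A1 applies (level before this adjustment is 5 ≥ 3, so +2): 5 + 2 = 7.
A2 does not apply.
A3 does not apply.
A4 applies: 7 + 2 = 9.
A6 applies: 9 + 3 = 12.
A7 applies: 12 − 1 = 11.
A8 applies: 11 + 2 = 13.
Final offense level: 13.
Level 13 falls in the 13-20 band.
Fine table: Level 13-20 → Ⱡ122,000–Ⱡ176,000.

Ⱡ122,000–Ⱡ176,000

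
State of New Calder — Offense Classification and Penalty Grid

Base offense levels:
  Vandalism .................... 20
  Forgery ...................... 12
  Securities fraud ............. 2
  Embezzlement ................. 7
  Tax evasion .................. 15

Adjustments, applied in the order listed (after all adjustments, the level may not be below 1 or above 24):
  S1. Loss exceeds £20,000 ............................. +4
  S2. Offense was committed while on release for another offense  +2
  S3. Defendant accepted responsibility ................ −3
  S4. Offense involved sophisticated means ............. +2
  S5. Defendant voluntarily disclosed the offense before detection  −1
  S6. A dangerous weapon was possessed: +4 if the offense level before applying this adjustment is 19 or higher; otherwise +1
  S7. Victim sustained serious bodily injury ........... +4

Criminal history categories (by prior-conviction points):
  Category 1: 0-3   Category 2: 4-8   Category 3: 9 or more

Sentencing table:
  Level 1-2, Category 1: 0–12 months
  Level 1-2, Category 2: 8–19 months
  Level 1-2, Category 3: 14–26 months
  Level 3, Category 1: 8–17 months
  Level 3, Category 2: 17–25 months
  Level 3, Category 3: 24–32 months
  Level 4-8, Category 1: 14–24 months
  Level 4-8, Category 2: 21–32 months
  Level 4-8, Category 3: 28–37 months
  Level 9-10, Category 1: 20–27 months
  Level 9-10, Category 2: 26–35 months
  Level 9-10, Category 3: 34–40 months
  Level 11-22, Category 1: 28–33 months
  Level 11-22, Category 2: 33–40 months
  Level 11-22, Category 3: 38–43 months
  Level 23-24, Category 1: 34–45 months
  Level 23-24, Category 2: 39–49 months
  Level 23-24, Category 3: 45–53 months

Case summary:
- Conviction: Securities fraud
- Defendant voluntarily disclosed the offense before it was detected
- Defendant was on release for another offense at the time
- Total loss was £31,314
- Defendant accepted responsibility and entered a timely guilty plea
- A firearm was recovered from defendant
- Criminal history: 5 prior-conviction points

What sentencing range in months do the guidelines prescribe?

Base offense level for securities fraud: 2.
S1 applies: 2 + 4 = 6.
S2 applies: 6 + 2 = 8.
S3 applies: 8 − 3 = 5.
S4 does not apply.
S5 applies: 5 − 1 = 4.
S6 applies (level before this adjustment is 4 < 19, so +1): 4 + 1 = 5.
S7 does not apply.
Final offense level: 5.
Criminal history: 5 prior points → Category 2 (4-8).
Level 5 falls in the 4-8 band.
Grid: Level 4-8 × Category 2 = 21-32 months.

21-32 months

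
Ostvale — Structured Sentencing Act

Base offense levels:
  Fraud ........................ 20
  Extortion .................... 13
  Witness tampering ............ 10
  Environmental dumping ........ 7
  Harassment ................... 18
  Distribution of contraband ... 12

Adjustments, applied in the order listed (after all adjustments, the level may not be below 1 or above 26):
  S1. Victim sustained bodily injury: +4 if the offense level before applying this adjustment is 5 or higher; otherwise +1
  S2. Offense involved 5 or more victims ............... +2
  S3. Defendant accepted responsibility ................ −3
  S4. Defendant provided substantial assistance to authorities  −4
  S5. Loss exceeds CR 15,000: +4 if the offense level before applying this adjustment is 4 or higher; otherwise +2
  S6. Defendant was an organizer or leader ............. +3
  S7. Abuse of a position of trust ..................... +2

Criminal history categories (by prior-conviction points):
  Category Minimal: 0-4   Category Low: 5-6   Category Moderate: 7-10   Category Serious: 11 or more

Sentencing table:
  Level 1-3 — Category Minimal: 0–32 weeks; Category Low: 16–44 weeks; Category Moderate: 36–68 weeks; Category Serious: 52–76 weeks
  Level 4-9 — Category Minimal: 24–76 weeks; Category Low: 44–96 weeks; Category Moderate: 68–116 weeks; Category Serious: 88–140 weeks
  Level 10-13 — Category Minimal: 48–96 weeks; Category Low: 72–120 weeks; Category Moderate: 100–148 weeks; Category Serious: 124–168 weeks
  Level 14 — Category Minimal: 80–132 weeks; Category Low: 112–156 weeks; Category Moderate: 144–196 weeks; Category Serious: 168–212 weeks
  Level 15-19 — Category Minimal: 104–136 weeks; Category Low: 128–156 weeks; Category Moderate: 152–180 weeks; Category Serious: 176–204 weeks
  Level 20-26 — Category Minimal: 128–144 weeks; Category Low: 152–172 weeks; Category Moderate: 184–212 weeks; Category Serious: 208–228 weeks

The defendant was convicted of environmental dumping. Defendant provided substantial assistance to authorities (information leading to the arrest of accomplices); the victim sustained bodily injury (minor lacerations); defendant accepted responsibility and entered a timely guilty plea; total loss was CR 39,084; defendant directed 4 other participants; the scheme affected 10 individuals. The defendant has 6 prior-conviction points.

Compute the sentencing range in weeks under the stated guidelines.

Base offense level for environmental dumping: 7.
S1 applies (level before this adjustment is 7 ≥ 5, so +4): 7 + 4 = 11.
S2 applies: 11 + 2 = 13.
S3 applies: 13 − 3 = 10.
S4 applies: 10 − 4 = 6.
S5 applies (level before this adjustment is 6 ≥ 4, so +4): 6 + 4 = 10.
S6 applies: 10 + 3 = 13.
S7 does not apply.
Final offense level: 13.
Criminal history: 6 prior points → Category Low (5-6).
Level 13 falls in the 10-13 band.
Grid: Level 10-13 × Category Low = 72-120 weeks.

72-120 weeks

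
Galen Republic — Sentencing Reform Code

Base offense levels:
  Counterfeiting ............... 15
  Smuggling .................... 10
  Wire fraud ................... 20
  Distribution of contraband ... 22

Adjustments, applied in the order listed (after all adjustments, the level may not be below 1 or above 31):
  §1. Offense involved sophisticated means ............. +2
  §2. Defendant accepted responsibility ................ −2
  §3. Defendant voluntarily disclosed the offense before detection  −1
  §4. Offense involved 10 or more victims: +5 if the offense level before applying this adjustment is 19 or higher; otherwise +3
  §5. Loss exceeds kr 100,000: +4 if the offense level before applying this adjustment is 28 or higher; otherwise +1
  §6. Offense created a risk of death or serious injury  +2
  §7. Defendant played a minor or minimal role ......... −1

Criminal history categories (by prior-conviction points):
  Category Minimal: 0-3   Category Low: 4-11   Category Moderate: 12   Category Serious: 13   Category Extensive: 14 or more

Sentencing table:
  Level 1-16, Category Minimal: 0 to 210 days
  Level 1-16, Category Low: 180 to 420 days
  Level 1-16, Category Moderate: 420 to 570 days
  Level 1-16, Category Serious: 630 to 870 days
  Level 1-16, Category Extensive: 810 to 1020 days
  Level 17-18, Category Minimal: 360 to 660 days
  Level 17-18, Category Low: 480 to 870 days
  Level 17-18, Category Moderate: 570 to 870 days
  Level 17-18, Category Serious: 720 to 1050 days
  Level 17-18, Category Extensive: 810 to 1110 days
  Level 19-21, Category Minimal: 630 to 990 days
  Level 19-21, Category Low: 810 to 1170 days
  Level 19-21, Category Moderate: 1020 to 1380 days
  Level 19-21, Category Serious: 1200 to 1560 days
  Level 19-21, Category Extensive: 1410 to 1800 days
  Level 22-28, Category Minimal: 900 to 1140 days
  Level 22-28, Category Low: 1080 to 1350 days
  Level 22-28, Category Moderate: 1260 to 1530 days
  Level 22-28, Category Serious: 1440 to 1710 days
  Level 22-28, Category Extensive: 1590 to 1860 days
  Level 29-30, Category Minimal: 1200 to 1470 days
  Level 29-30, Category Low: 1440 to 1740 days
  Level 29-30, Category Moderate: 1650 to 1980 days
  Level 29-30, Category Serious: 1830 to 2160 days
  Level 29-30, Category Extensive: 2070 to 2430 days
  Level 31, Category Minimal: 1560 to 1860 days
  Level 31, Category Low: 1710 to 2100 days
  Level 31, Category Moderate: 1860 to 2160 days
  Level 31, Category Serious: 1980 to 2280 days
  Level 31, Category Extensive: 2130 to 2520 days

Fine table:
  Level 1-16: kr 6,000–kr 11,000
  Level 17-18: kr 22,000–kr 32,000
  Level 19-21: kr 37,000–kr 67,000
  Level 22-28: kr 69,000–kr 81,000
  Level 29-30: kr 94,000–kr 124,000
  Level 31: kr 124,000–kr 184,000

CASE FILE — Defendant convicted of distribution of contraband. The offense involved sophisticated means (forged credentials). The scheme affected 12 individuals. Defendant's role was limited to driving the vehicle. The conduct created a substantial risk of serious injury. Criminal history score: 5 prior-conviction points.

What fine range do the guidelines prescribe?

kr 94,000–kr 124,000

Base offense level for distribution of contraband: 22.
§1 applies: 22 + 2 = 24.
§2 does not apply.
§3 does not apply.
§4 applies (level before this adjustment is 24 ≥ 19, so +5): 24 + 5 = 29.
§6 applies: 29 + 2 = 31.
§7 applies: 31 − 1 = 30.
Final offense level: 30.
Level 30 falls in the 29-30 band.
Fine table: Level 29-30 → kr 94,000–kr 124,000.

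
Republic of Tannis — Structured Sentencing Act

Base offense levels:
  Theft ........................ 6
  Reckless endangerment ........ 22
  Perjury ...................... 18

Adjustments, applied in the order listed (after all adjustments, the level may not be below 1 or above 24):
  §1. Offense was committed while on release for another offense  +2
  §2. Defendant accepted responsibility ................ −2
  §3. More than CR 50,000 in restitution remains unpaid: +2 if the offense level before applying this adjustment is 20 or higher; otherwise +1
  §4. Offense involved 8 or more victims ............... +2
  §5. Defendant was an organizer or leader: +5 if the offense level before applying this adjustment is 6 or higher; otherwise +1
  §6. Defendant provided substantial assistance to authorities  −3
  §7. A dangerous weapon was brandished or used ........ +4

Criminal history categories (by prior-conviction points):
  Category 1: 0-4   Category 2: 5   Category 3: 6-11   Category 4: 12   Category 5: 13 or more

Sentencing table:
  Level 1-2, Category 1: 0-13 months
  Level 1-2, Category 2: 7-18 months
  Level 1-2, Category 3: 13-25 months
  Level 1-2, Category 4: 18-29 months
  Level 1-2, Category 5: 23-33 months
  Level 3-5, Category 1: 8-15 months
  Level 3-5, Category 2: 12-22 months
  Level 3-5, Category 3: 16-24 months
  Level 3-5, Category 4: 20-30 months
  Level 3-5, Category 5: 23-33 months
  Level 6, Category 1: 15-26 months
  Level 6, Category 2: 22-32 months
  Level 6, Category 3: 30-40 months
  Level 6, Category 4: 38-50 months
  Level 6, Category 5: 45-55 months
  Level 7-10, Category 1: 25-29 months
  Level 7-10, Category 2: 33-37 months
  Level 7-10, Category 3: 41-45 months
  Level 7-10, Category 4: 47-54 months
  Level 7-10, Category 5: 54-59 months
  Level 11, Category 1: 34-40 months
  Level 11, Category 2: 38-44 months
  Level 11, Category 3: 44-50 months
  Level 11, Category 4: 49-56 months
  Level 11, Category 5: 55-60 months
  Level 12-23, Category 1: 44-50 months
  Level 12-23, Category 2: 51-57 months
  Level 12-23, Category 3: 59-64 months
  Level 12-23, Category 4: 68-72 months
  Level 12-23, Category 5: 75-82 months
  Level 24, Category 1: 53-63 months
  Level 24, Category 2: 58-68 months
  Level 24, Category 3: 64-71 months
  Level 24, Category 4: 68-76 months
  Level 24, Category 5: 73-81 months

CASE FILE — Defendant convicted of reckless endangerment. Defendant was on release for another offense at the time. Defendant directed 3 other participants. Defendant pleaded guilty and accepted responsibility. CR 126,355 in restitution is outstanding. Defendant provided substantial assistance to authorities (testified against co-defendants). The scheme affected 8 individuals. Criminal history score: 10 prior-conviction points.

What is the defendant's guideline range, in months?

64-71 months

Base offense level for reckless endangerment: 22.
§1 applies: 22 + 2 = 24.
§2 applies: 24 − 2 = 22.
§3 applies (level before this adjustment is 22 ≥ 20, so +2): 22 + 2 = 24.
§4 applies: 24 + 2 = 26.
§5 applies (level before this adjustment is 26 ≥ 6, so +5): 26 + 5 = 31.
§6 applies: 31 − 3 = 28.
§7 does not apply.
Level 28 exceeds the maximum of 24; capped at 24.
Final offense level: 24.
Criminal history: 10 prior points → Category 3 (6-11).
Level 24 falls in the 24 band.
Grid: Level 24 × Category 3 = 64-71 months.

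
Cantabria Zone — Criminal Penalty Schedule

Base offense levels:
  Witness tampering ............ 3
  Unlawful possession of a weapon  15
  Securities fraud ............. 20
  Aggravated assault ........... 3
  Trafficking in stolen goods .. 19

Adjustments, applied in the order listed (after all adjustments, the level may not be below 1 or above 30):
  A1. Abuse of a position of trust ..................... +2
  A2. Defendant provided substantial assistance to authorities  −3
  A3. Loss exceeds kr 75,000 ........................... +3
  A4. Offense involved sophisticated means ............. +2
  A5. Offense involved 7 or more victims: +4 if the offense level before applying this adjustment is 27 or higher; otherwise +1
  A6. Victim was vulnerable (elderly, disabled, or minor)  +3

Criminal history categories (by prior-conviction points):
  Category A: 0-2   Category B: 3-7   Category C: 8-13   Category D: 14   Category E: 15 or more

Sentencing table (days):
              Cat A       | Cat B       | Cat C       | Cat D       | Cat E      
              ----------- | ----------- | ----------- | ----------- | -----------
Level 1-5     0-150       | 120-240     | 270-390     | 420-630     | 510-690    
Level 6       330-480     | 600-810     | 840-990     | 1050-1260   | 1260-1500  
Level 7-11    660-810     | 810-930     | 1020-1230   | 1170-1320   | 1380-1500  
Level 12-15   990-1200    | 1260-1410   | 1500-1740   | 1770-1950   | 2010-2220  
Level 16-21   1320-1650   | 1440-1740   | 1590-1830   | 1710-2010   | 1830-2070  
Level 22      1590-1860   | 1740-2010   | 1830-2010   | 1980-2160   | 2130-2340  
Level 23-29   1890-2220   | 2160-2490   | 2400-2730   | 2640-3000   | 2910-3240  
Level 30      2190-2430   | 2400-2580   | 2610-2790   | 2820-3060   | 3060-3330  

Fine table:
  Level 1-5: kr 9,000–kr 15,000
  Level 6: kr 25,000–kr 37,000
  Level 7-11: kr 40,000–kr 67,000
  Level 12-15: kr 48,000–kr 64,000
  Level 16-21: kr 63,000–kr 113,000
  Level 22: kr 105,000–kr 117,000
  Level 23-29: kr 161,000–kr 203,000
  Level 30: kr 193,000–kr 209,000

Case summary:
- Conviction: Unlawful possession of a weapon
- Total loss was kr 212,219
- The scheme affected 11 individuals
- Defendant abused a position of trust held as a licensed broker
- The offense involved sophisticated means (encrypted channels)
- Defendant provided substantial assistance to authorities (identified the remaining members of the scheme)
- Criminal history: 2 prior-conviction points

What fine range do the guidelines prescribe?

kr 63,000–kr 113,000

Base offense level for unlawful possession of a weapon: 15.
A1 applies: 15 + 2 = 17.
A2 applies: 17 − 3 = 14.
A3 applies: 14 + 3 = 17.
A4 applies: 17 + 2 = 19.
A5 applies (level before this adjustment is 19 < 27, so +1): 19 + 1 = 20.
Final offense level: 20.
Level 20 falls in the 16-21 band.
Fine table: Level 16-21 → kr 63,000–kr 113,000.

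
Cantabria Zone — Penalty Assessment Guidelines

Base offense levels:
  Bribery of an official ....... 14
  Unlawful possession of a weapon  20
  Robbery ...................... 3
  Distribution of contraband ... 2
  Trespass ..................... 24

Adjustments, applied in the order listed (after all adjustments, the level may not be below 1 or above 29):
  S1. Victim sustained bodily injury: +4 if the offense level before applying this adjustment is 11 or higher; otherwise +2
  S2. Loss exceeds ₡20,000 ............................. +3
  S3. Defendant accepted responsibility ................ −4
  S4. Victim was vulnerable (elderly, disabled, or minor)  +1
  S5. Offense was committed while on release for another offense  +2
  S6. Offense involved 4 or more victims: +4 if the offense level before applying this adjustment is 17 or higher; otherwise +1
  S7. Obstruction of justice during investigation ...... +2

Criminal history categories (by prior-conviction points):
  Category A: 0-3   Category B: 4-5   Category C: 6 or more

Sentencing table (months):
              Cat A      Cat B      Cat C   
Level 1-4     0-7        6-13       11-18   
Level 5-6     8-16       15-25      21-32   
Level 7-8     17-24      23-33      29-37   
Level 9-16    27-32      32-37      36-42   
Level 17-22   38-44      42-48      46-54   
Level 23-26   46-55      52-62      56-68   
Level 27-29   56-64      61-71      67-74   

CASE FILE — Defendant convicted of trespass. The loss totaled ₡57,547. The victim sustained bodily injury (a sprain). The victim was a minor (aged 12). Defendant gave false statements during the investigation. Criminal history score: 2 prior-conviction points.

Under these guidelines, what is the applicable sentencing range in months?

56-64 months

Base offense level for trespass: 24.
S1 applies (level before this adjustment is 24 ≥ 11, so +4): 24 + 4 = 28.
S2 applies: 28 + 3 = 31.
S4 applies: 31 + 1 = 32.
S5 does not apply.
S6 does not apply.
S7 applies: 32 + 2 = 34.
Level 34 exceeds the maximum of 29; capped at 29.
Final offense level: 29.
Criminal history: 2 prior points → Category A (0-3).
Level 29 falls in the 27-29 band.
Grid: Level 27-29 × Category A = 56-64 months.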